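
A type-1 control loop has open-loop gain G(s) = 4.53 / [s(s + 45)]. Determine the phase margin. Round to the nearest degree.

Gain crossover: |G(jω)| = 1 at ω ≈ 0.101 rad s⁻¹.
∠G(j0.101) = −90° − arctan(0.101/45) ≈ -90.13°
PM = 180° + (-90.13°) = 89.87°

90°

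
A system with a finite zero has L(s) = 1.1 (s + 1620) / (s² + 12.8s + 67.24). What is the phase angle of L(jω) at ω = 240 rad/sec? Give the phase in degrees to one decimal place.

-168.5°

∠(j240 + 1620) = arctan(240/1620) = 8.43°
∠[(j240)² + 12.8(j240) + 67.24] = ∠[-57533 + j3072] = 176.94°
∠L(j240) = 8.43° − 176.94° = -168.52°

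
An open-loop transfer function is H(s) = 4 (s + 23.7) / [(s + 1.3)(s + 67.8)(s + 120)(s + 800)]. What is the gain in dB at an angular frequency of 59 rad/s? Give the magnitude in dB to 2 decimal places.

|j59 + 23.7| = √(59² + 23.7²) = 63.58
|j59 + 1.3| = √(59² + 1.3²) = 59.01
|j59 + 67.8| = √(59² + 67.8²) = 89.88
|j59 + 120| = √(59² + 120²) = 133.7
|j59 + 800| = √(59² + 800²) = 802.2
|H(j59)| = 4 × 63.58 / (59.01 × 89.88 × 133.7 × 802.2) = 4.4702e-07
20 log₁₀(4.4702e-07) = -126.993 dB

-126.99 dB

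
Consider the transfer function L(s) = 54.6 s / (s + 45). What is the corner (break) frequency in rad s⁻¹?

45 rad s⁻¹

The single real pole at s = −45 gives a corner at ω = 45 rad s⁻¹.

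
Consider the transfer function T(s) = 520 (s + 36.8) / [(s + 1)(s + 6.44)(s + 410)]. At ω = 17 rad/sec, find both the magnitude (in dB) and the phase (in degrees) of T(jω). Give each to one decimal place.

|T| = -15.6 dB, ∠T = -133.5 deg

|j17 + 36.8| = √(17² + 36.8²) = 40.54
|j17 + 1| = √(17² + 1²) = 17.03
|j17 + 6.44| = √(17² + 6.44²) = 18.18
|j17 + 410| = √(17² + 410²) = 410.4
|T(j17)| = 520 × 40.54 / (17.03 × 18.18 × 410.4) = 0.16593
20 log₁₀(0.16593) = -15.60 dB
∠(j17 + 36.8) = arctan(17/36.8) = 24.79°
∠(j17 + 1) = arctan(17/1) = 86.63°
∠(j17 + 6.44) = arctan(17/6.44) = 69.25°
∠(j17 + 410) = arctan(17/410) = 2.37°
∠T(j17) = 24.79° − (86.63° + 69.25° + 2.37°) = -133.47°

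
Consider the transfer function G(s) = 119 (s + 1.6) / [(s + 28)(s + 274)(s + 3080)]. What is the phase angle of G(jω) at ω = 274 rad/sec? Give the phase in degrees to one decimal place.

-44.6°

∠(j274 + 1.6) = arctan(274/1.6) = 89.67°
∠(j274 + 28) = arctan(274/28) = 84.17°
∠(j274 + 274) = arctan(274/274) = 45.00°
∠(j274 + 3080) = arctan(274/3080) = 5.08°
∠G(j274) = 89.67° − (84.17° + 45.00° + 5.08°) = -44.58°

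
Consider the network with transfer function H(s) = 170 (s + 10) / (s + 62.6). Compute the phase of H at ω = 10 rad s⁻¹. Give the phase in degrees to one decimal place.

∠(j10 + 10) = arctan(10/10) = 45.00°
∠(j10 + 62.6) = arctan(10/62.6) = 9.08°
∠H(j10) = 45.00° − 9.08° = 35.92°

35.9°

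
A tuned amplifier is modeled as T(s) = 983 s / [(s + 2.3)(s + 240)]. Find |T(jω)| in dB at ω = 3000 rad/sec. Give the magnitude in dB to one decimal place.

|j3000| = 3000
|j3000 + 2.3| = √(3000² + 2.3²) = 3000
|j3000 + 240| = √(3000² + 240²) = 3010
|T(j3000)| = 983 × 3000 / (3000 × 3010) = 0.32662
20 log₁₀(0.32662) = -9.72 dB

-9.7 dB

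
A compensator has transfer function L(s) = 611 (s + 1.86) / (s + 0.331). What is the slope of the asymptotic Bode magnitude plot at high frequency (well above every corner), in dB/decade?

0 dB/decade

With 1 zero and 1 pole, the high-frequency asymptotic slope is 20 × (1 − 1) = 0 dB/decade.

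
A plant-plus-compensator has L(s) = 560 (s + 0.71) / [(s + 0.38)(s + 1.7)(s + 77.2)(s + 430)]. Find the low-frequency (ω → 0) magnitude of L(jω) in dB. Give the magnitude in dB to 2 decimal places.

-34.64 dB

L(0) = 560 × 0.71 / (0.38 × 1.7 × 77.2 × 430) = 0.018541
20 log₁₀(0.018541) = -34.637 dB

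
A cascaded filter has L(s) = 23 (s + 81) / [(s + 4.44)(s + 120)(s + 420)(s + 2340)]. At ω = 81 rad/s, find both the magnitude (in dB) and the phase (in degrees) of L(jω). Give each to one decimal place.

|j81 + 81| = √(81² + 81²) = 114.6
|j81 + 4.44| = √(81² + 4.44²) = 81.12
|j81 + 120| = √(81² + 120²) = 144.8
|j81 + 420| = √(81² + 420²) = 427.7
|j81 + 2340| = √(81² + 2340²) = 2341
|L(j81)| = 23 × 114.6 / (81.12 × 144.8 × 427.7 × 2341) = 2.2399e-07
20 log₁₀(2.2399e-07) = -133.00 dB
∠(j81 + 81) = arctan(81/81) = 45.00°
∠(j81 + 4.44) = arctan(81/4.44) = 86.86°
∠(j81 + 120) = arctan(81/120) = 34.02°
∠(j81 + 420) = arctan(81/420) = 10.92°
∠(j81 + 2340) = arctan(81/2340) = 1.98°
∠L(j81) = 45.00° − (86.86° + 34.02° + 10.92° + 1.98°) = -88.78°

|L| = -133.0 dB, ∠L = -88.8°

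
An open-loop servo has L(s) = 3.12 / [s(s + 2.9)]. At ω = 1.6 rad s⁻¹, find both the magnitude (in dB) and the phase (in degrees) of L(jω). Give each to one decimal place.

|j1.6 + 2.9| = √(1.6² + 2.9²) = 3.312
|j1.6| = 1.6
|L(j1.6)| = 3.12 / (3.312 × 1.6) = 0.58875
20 log₁₀(0.58875) = -4.60 dB
∠(j1.6 + 2.9) = arctan(1.6/2.9) = 28.89°
∠(j1.6) = 90.00°
∠L(j1.6) = − (28.89° + 90.00°) = -118.89°

|L| = -4.6 dB, ∠L = -118.9°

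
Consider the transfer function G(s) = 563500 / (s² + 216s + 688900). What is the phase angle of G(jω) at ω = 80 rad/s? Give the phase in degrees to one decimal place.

-1.5°

∠[(j80)² + 216(j80) + 688900] = ∠[6.825e+05 + j17280] = 1.45°
∠G(j80) = −1.45° = -1.45°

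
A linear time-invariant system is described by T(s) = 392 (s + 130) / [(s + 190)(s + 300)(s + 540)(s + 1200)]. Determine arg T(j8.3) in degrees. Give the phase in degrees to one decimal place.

∠(j8.3 + 130) = arctan(8.3/130) = 3.65°
∠(j8.3 + 190) = arctan(8.3/190) = 2.50°
∠(j8.3 + 300) = arctan(8.3/300) = 1.58°
∠(j8.3 + 540) = arctan(8.3/540) = 0.88°
∠(j8.3 + 1200) = arctan(8.3/1200) = 0.40°
∠T(j8.3) = 3.65° − (2.50° + 1.58° + 0.88° + 0.40°) = -1.71°

-1.7°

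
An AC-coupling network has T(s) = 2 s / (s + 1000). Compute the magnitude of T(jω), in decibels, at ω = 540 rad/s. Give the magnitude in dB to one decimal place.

|j540| = 540
|j540 + 1000| = √(540² + 1000²) = 1136
|T(j540)| = 2 × 540 / 1136 = 0.9503
20 log₁₀(0.9503) = -0.44 dB

-0.4 dB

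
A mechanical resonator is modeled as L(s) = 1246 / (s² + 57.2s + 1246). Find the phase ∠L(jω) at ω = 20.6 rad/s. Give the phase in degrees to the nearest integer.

-55 deg

∠[(j20.6)² + 57.2(j20.6) + 1246] = ∠[821.64 + j1178.3] = 55.11°
∠L(j20.6) = −55.11° = -55.11°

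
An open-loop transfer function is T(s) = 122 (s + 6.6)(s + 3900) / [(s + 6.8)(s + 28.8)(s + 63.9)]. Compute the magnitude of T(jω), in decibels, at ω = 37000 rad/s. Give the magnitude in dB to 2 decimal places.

|j37000 + 6.6| = √(37000² + 6.6²) = 3.7e+04
|j37000 + 3900| = √(37000² + 3900²) = 3.72e+04
|j37000 + 6.8| = √(37000² + 6.8²) = 3.7e+04
|j37000 + 28.8| = √(37000² + 28.8²) = 3.7e+04
|j37000 + 63.9| = √(37000² + 63.9²) = 3.7e+04
|T(j37000)| = 122 × 3.7e+04 × 3.72e+04 / (3.7e+04 × 3.7e+04 × 3.7e+04) = 0.0033156
20 log₁₀(0.0033156) = -49.589 dB

-49.59 dB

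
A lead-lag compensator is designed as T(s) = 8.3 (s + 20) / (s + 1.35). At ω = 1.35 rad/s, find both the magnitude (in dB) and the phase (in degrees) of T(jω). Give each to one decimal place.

|j1.35 + 20| = √(1.35² + 20²) = 20.05
|j1.35 + 1.35| = √(1.35² + 1.35²) = 1.909
|T(j1.35)| = 8.3 × 20.05 / 1.909 = 87.146
20 log₁₀(87.146) = 38.80 dB
∠(j1.35 + 20) = arctan(1.35/20) = 3.86°
∠(j1.35 + 1.35) = arctan(1.35/1.35) = 45.00°
∠T(j1.35) = 3.86° − 45.00° = -41.14°

|T| = 38.8 dB, ∠T = -41.1°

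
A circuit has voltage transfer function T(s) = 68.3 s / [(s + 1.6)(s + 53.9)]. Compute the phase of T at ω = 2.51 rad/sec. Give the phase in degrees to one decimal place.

29.8°

∠(j2.51) = 90.00°
∠(j2.51 + 1.6) = arctan(2.51/1.6) = 57.48°
∠(j2.51 + 53.9) = arctan(2.51/53.9) = 2.67°
∠T(j2.51) = 90.00° − (57.48° + 2.67°) = 29.85°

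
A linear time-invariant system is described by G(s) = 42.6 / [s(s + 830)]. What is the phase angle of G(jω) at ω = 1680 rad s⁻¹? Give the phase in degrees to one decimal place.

-153.7°

∠(j1680 + 830) = arctan(1680/830) = 63.71°
∠(j1680) = 90.00°
∠G(j1680) = − (63.71° + 90.00°) = -153.71°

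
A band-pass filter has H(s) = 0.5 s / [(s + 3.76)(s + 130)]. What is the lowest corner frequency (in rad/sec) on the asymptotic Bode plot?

3.76 rad/sec

Break frequencies occur at each pole and zero magnitude: 3.76 rad/sec, 130 rad/sec.
The lowest is 3.76 rad/sec.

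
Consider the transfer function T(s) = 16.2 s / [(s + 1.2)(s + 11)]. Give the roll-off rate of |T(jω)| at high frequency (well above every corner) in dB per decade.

-20 dB/decade

With 1 zero and 2 poles, the high-frequency asymptotic slope is 20 × (1 − 2) = -20 dB/decade.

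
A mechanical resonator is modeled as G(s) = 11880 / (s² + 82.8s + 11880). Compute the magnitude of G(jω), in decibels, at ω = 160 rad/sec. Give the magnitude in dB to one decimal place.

|(j160)² + 82.8(j160) + 11880| = |-13720 + j13248| = 1.907e+04
|G(j160)| = 11880 / 1.907e+04 = 0.6229
20 log₁₀(0.6229) = -4.11 dB

-4.1 dB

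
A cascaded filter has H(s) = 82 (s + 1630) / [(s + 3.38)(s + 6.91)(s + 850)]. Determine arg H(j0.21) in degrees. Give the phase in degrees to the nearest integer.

∠(j0.21 + 1630) = arctan(0.21/1630) = 0.01°
∠(j0.21 + 3.38) = arctan(0.21/3.38) = 3.56°
∠(j0.21 + 6.91) = arctan(0.21/6.91) = 1.74°
∠(j0.21 + 850) = arctan(0.21/850) = 0.01°
∠H(j0.21) = 0.01° − (3.56° + 1.74° + 0.01°) = -5.30°

-5°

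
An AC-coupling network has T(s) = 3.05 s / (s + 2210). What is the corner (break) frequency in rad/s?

The single real pole at s = −2210 gives a corner at ω = 2210 rad/s.

2210 rad/s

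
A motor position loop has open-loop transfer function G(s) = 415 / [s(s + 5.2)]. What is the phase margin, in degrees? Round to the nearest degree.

Gain crossover: |G(jω)| = 1 at ω ≈ 20 rad/sec.
∠G(j20) = −90° − arctan(20/5.2) ≈ -165.46°
PM = 180° + (-165.46°) = 14.54°

15°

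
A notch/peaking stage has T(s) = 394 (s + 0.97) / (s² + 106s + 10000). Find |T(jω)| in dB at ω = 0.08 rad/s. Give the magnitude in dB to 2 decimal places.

-28.33 dB

|j0.08 + 0.97| = √(0.08² + 0.97²) = 0.9733
|(j0.08)² + 106(j0.08) + 10000| = |10000 + j8.48| = 1e+04
|T(j0.08)| = 394 × 0.9733 / 1e+04 = 0.038348
20 log₁₀(0.038348) = -28.325 dB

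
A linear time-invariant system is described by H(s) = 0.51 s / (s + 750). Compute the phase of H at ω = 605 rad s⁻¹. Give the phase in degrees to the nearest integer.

51 deg

∠(j605) = 90.00°
∠(j605 + 750) = arctan(605/750) = 38.89°
∠H(j605) = 90.00° − 38.89° = 51.11°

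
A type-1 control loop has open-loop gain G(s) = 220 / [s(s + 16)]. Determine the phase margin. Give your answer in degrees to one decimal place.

Gain crossover: |G(jω)| = 1 at ω ≈ 11.2 rad s⁻¹.
∠G(j11.2) = −90° − arctan(11.2/16) ≈ -125.11°
PM = 180° + (-125.11°) = 54.89°

54.9°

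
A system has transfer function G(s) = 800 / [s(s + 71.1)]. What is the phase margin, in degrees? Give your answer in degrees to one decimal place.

81.1°

Gain crossover: |G(jω)| = 1 at ω ≈ 11.1 rad/sec.
∠G(j11.1) = −90° − arctan(11.1/71.1) ≈ -98.89°
PM = 180° + (-98.89°) = 81.11°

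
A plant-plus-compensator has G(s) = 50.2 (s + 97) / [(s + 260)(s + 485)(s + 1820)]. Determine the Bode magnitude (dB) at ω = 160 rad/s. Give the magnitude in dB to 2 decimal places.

|j160 + 97| = √(160² + 97²) = 187.1
|j160 + 260| = √(160² + 260²) = 305.3
|j160 + 485| = √(160² + 485²) = 510.7
|j160 + 1820| = √(160² + 1820²) = 1827
|G(j160)| = 50.2 × 187.1 / (305.3 × 510.7 × 1827) = 3.2974e-05
20 log₁₀(3.2974e-05) = -89.637 dB

-89.64 dB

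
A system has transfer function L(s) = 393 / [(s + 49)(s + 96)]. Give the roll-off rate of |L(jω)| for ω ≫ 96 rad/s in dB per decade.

With 0 zeros and 2 poles, the high-frequency asymptotic slope is 20 × (0 − 2) = -40 dB/decade.

-40 dB/decade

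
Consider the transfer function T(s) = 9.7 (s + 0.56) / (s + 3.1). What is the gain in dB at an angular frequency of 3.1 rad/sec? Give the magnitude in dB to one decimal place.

16.9 dB

|j3.1 + 0.56| = √(3.1² + 0.56²) = 3.15
|j3.1 + 3.1| = √(3.1² + 3.1²) = 4.384
|T(j3.1)| = 9.7 × 3.15 / 4.384 = 6.97
20 log₁₀(6.97) = 16.86 dB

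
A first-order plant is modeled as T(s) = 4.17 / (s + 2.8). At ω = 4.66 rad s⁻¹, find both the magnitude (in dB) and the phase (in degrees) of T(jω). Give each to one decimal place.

|T| = -2.3 dB, ∠T = -59.0°

|j4.66 + 2.8| = √(4.66² + 2.8²) = 5.437
|T(j4.66)| = 4.17 / 5.437 = 0.76704
20 log₁₀(0.76704) = -2.30 dB
∠(j4.66 + 2.8) = arctan(4.66/2.8) = 59.00°
∠T(j4.66) = −59.00° = -59.00°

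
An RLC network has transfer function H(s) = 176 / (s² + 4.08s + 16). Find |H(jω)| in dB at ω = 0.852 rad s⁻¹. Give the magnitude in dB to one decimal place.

|(j0.852)² + 4.08(j0.852) + 16| = |15.274 + j3.4762| = 15.66
|H(j0.852)| = 176 / 15.66 = 11.235
20 log₁₀(11.235) = 21.01 dB

21.0 dB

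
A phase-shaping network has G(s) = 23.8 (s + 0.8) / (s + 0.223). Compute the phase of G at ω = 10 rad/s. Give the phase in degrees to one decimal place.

∠(j10 + 0.8) = arctan(10/0.8) = 85.43°
∠(j10 + 0.223) = arctan(10/0.223) = 88.72°
∠G(j10) = 85.43° − 88.72° = -3.30°

-3.3°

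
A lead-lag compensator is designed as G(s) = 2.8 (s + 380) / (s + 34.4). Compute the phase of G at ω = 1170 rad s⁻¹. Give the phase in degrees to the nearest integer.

-16°

∠(j1170 + 380) = arctan(1170/380) = 72.01°
∠(j1170 + 34.4) = arctan(1170/34.4) = 88.32°
∠G(j1170) = 72.01° − 88.32° = -16.31°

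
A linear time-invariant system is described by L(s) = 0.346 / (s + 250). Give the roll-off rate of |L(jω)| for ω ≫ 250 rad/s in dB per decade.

With 0 zeros and 1 pole, the high-frequency asymptotic slope is 20 × (0 − 1) = -20 dB/decade.

-20 dB/decade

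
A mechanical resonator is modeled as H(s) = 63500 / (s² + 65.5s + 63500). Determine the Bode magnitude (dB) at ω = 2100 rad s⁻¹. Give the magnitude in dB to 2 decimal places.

-36.71 dB

|(j2100)² + 65.5(j2100) + 63500| = |-4.3465e+06 + j1.3755e+05| = 4.349e+06
|H(j2100)| = 63500 / 4.349e+06 = 0.014602
20 log₁₀(0.014602) = -36.712 dB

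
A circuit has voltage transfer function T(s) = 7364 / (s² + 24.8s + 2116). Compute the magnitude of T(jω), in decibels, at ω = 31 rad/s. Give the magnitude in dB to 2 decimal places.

14.50 dB

|(j31)² + 24.8(j31) + 2116| = |1155 + j768.8| = 1387
|T(j31)| = 7364 / 1387 = 5.3075
20 log₁₀(5.3075) = 14.498 dB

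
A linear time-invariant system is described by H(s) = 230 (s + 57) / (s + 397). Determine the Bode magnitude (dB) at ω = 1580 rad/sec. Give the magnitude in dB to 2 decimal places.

46.97 dB

|j1580 + 57| = √(1580² + 57²) = 1581
|j1580 + 397| = √(1580² + 397²) = 1629
|H(j1580)| = 230 × 1581 / 1629 = 223.21
20 log₁₀(223.21) = 46.974 dB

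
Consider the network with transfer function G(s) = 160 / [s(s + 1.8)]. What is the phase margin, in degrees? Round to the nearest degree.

8°

Gain crossover: |G(jω)| = 1 at ω ≈ 12.6 rad/s.
∠G(j12.6) = −90° − arctan(12.6/1.8) ≈ -171.86°
PM = 180° + (-171.86°) = 8.14°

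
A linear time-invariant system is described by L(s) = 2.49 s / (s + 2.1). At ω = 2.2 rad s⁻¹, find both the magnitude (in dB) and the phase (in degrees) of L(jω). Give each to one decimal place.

|L| = 5.1 dB, ∠L = 43.7°

|j2.2| = 2.2
|j2.2 + 2.1| = √(2.2² + 2.1²) = 3.041
|L(j2.2)| = 2.49 × 2.2 / 3.041 = 1.8012
20 log₁₀(1.8012) = 5.11 dB
∠(j2.2) = 90.00°
∠(j2.2 + 2.1) = arctan(2.2/2.1) = 46.33°
∠L(j2.2) = 90.00° − 46.33° = 43.67°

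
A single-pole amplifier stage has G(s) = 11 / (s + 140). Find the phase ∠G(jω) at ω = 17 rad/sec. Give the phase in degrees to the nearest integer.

-7 deg

∠(j17 + 140) = arctan(17/140) = 6.92°
∠G(j17) = −6.92° = -6.92°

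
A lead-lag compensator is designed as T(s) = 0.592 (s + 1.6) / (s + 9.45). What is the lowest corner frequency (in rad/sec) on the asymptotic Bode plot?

Break frequencies occur at each pole and zero magnitude: 1.6 rad/sec, 9.45 rad/sec.
The lowest is 1.6 rad/sec.

1.6 rad/sec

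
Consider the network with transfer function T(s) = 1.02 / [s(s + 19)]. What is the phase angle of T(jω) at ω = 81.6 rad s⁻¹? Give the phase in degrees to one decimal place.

∠(j81.6 + 19) = arctan(81.6/19) = 76.89°
∠(j81.6) = 90.00°
∠T(j81.6) = − (76.89° + 90.00°) = -166.89°

-166.9°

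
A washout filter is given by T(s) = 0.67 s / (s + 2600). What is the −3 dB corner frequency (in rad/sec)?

2600 rad/sec

For a single-pole high-pass, the −3 dB point is at the pole: ω = 2600 rad/sec.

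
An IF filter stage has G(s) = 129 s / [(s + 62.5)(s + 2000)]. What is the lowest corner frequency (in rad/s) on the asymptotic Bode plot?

Break frequencies occur at each pole and zero magnitude: 62.5 rad/s, 2000 rad/s.
The lowest is 62.5 rad/s.

62.5 rad/s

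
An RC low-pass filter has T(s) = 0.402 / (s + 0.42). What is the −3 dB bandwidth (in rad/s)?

For a single-pole low-pass, the −3 dB point is at the pole: ω = 0.42 rad/s.

0.42 rad/s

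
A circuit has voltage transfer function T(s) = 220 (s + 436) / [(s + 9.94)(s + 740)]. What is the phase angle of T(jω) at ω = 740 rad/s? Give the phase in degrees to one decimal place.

∠(j740 + 436) = arctan(740/436) = 59.49°
∠(j740 + 9.94) = arctan(740/9.94) = 89.23°
∠(j740 + 740) = arctan(740/740) = 45.00°
∠T(j740) = 59.49° − (89.23° + 45.00°) = -74.74°

-74.7°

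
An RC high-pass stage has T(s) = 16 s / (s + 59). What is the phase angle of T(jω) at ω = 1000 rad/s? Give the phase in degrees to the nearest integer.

3°

∠(j1000) = 90.00°
∠(j1000 + 59) = arctan(1000/59) = 86.62°
∠T(j1000) = 90.00° − 86.62° = 3.38°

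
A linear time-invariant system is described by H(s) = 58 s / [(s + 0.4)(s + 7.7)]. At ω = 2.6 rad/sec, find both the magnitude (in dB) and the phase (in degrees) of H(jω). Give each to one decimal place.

|j2.6| = 2.6
|j2.6 + 0.4| = √(2.6² + 0.4²) = 2.631
|j2.6 + 7.7| = √(2.6² + 7.7²) = 8.127
|H(j2.6)| = 58 × 2.6 / (2.631 × 8.127) = 7.0536
20 log₁₀(7.0536) = 16.97 dB
∠(j2.6) = 90.00°
∠(j2.6 + 0.4) = arctan(2.6/0.4) = 81.25°
∠(j2.6 + 7.7) = arctan(2.6/7.7) = 18.66°
∠H(j2.6) = 90.00° − (81.25° + 18.66°) = -9.91°

|H| = 17.0 dB, ∠H = -9.9°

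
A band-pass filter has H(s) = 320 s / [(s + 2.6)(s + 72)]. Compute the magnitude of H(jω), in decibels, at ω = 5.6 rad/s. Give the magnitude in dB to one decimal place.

12.1 dB

|j5.6| = 5.6
|j5.6 + 2.6| = √(5.6² + 2.6²) = 6.174
|j5.6 + 72| = √(5.6² + 72²) = 72.22
|H(j5.6)| = 320 × 5.6 / (6.174 × 72.22) = 4.019
20 log₁₀(4.019) = 12.08 dB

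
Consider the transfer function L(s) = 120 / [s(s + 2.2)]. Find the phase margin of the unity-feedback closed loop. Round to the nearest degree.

Gain crossover: |L(jω)| = 1 at ω ≈ 10.8 rad s⁻¹.
∠L(j10.8) = −90° − arctan(10.8/2.2) ≈ -168.53°
PM = 180° + (-168.53°) = 11.47°

11°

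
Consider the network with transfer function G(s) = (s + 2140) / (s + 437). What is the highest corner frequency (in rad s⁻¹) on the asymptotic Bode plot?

2140 rad s⁻¹

Break frequencies occur at each pole and zero magnitude: 437 rad s⁻¹, 2140 rad s⁻¹.
The highest is 2140 rad s⁻¹.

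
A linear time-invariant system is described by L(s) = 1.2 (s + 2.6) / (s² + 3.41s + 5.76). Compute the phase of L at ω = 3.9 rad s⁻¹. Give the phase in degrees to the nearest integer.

-69°

∠(j3.9 + 2.6) = arctan(3.9/2.6) = 56.31°
∠[(j3.9)² + 3.41(j3.9) + 5.76] = ∠[-9.45 + j13.299] = 125.40°
∠L(j3.9) = 56.31° − 125.40° = -69.09°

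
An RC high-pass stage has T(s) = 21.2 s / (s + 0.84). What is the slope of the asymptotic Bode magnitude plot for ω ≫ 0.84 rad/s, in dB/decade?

0 dB/decade

With 1 zero and 1 pole, the high-frequency asymptotic slope is 20 × (1 − 1) = 0 dB/decade.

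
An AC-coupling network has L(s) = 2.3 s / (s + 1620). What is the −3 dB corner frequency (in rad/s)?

For a single-pole high-pass, the −3 dB point is at the pole: ω = 1620 rad/s.

1620 rad/s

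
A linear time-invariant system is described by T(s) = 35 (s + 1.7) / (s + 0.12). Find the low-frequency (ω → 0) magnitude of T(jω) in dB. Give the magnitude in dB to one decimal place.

T(0) = 35 × 1.7 / 0.12 = 495.83
20 log₁₀(495.83) = 53.91 dB

53.9 dB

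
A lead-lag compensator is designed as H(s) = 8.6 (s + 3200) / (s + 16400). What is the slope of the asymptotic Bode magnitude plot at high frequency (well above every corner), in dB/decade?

0 dB/decade

With 1 zero and 1 pole, the high-frequency asymptotic slope is 20 × (1 − 1) = 0 dB/decade.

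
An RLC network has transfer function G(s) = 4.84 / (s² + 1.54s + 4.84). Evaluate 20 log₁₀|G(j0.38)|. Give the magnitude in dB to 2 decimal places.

|(j0.38)² + 1.54(j0.38) + 4.84| = |4.6956 + j0.5852| = 4.732
|G(j0.38)| = 4.84 / 4.732 = 1.0228
20 log₁₀(1.0228) = 0.196 dB

0.20 dB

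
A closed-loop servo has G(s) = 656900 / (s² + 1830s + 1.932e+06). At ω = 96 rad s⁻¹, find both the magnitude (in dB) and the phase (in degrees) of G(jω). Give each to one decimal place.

|(j96)² + 1830(j96) + 1.932e+06| = |1.9228e+06 + j1.7568e+05| = 1.931e+06
|G(j96)| = 656900 / 1.931e+06 = 0.34022
20 log₁₀(0.34022) = -9.36 dB
∠[(j96)² + 1830(j96) + 1.932e+06] = ∠[1.9228e+06 + j1.7568e+05] = 5.22°
∠G(j96) = −5.22° = -5.22°

|G| = -9.4 dB, ∠G = -5.2°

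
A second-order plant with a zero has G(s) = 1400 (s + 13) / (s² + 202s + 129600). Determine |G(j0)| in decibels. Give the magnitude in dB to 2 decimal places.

G(0) = 1400 × 13 / 129600 = 0.14043
20 log₁₀(0.14043) = -17.051 dB

-17.05 dB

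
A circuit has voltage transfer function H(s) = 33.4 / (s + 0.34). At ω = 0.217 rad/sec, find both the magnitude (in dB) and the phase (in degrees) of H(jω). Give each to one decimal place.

|j0.217 + 0.34| = √(0.217² + 0.34²) = 0.4033
|H(j0.217)| = 33.4 / 0.4033 = 82.807
20 log₁₀(82.807) = 38.36 dB
∠(j0.217 + 0.34) = arctan(0.217/0.34) = 32.55°
∠H(j0.217) = −32.55° = -32.55°

|H| = 38.4 dB, ∠H = -32.5°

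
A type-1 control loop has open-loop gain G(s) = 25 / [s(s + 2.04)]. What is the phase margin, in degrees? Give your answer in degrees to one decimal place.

23.0°

Gain crossover: |G(jω)| = 1 at ω ≈ 4.8 rad/s.
∠G(j4.8) = −90° − arctan(4.8/2.04) ≈ -156.96°
PM = 180° + (-156.96°) = 23.04°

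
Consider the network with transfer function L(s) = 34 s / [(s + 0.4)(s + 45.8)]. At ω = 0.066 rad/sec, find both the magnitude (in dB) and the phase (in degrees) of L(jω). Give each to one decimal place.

|L| = -18.4 dB, ∠L = 80.5°

|j0.066| = 0.066
|j0.066 + 0.4| = √(0.066² + 0.4²) = 0.4054
|j0.066 + 45.8| = √(0.066² + 45.8²) = 45.8
|L(j0.066)| = 34 × 0.066 / (0.4054 × 45.8) = 0.12085
20 log₁₀(0.12085) = -18.35 dB
∠(j0.066) = 90.00°
∠(j0.066 + 0.4) = arctan(0.066/0.4) = 9.37°
∠(j0.066 + 45.8) = arctan(0.066/45.8) = 0.08°
∠L(j0.066) = 90.00° − (9.37° + 0.08°) = 80.55°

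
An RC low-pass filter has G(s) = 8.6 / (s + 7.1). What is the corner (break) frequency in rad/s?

The single real pole at s = −7.1 gives a corner at ω = 7.1 rad/s.

7.1 rad/s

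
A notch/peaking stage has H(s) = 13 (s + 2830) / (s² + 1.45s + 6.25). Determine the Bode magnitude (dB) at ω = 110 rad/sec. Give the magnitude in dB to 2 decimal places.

9.67 dB

|j110 + 2830| = √(110² + 2830²) = 2832
|(j110)² + 1.45(j110) + 6.25| = |-12094 + j159.5| = 1.209e+04
|H(j110)| = 13 × 2832 / 1.209e+04 = 3.0441
20 log₁₀(3.0441) = 9.669 dB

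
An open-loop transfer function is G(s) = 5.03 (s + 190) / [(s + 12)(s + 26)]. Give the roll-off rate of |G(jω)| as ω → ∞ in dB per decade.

With 1 zero and 2 poles, the high-frequency asymptotic slope is 20 × (1 − 2) = -20 dB/decade.

-20 dB/decade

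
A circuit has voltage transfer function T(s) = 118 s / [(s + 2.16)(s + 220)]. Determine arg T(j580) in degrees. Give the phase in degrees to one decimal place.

∠(j580) = 90.00°
∠(j580 + 2.16) = arctan(580/2.16) = 89.79°
∠(j580 + 220) = arctan(580/220) = 69.23°
∠T(j580) = 90.00° − (89.79° + 69.23°) = -69.01°

-69.0°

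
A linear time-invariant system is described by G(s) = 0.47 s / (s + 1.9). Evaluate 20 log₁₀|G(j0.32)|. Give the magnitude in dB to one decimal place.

-22.2 dB

|j0.32| = 0.32
|j0.32 + 1.9| = √(0.32² + 1.9²) = 1.927
|G(j0.32)| = 0.47 × 0.32 / 1.927 = 0.078059
20 log₁₀(0.078059) = -22.15 dB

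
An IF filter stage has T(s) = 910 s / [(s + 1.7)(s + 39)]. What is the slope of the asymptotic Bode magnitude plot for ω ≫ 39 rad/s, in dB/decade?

With 1 zero and 2 poles, the high-frequency asymptotic slope is 20 × (1 − 2) = -20 dB/decade.

-20 dB/decade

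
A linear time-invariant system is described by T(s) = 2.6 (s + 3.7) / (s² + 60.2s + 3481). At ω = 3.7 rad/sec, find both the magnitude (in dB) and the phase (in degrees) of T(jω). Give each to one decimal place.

|j3.7 + 3.7| = √(3.7² + 3.7²) = 5.233
|(j3.7)² + 60.2(j3.7) + 3481| = |3467.3 + j222.74| = 3474
|T(j3.7)| = 2.6 × 5.233 / 3474 = 0.0039156
20 log₁₀(0.0039156) = -48.14 dB
∠(j3.7 + 3.7) = arctan(3.7/3.7) = 45.00°
∠[(j3.7)² + 60.2(j3.7) + 3481] = ∠[3467.3 + j222.74] = 3.68°
∠T(j3.7) = 45.00° − 3.68° = 41.32°

|T| = -48.1 dB, ∠T = 41.3°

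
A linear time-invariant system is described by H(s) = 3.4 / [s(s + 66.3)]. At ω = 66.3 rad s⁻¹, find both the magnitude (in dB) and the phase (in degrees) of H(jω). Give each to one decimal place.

|H| = -65.2 dB, ∠H = -135.0°

|j66.3 + 66.3| = √(66.3² + 66.3²) = 93.76
|j66.3| = 66.3
|H(j66.3)| = 3.4 / (93.76 × 66.3) = 0.00054694
20 log₁₀(0.00054694) = -65.24 dB
∠(j66.3 + 66.3) = arctan(66.3/66.3) = 45.00°
∠(j66.3) = 90.00°
∠H(j66.3) = − (45.00° + 90.00°) = -135.00°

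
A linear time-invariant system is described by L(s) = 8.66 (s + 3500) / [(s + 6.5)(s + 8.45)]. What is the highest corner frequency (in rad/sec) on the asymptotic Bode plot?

Break frequencies occur at each pole and zero magnitude: 6.5 rad/sec, 8.45 rad/sec, 3500 rad/sec.
The highest is 3500 rad/sec.

3500 rad/sec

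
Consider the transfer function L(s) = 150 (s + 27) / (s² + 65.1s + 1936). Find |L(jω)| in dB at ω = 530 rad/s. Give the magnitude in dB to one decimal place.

-11.0 dB

|j530 + 27| = √(530² + 27²) = 530.7
|(j530)² + 65.1(j530) + 1936| = |-2.7896e+05 + j34503| = 2.811e+05
|L(j530)| = 150 × 530.7 / 2.811e+05 = 0.28319
20 log₁₀(0.28319) = -10.96 dB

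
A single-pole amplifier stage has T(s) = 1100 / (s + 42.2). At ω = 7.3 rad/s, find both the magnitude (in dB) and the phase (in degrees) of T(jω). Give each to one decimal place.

|j7.3 + 42.2| = √(7.3² + 42.2²) = 42.83
|T(j7.3)| = 1100 / 42.83 = 25.685
20 log₁₀(25.685) = 28.19 dB
∠(j7.3 + 42.2) = arctan(7.3/42.2) = 9.81°
∠T(j7.3) = −9.81° = -9.81°

|T| = 28.2 dB, ∠T = -9.8°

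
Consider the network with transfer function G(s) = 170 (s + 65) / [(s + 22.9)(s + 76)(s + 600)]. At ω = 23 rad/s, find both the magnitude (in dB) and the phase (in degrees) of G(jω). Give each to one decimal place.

|G| = -42.4 dB, ∠G = -44.7°

|j23 + 65| = √(23² + 65²) = 68.95
|j23 + 22.9| = √(23² + 22.9²) = 32.46
|j23 + 76| = √(23² + 76²) = 79.4
|j23 + 600| = √(23² + 600²) = 600.4
|G(j23)| = 170 × 68.95 / (32.46 × 79.4 × 600.4) = 0.0075747
20 log₁₀(0.0075747) = -42.41 dB
∠(j23 + 65) = arctan(23/65) = 19.49°
∠(j23 + 22.9) = arctan(23/22.9) = 45.12°
∠(j23 + 76) = arctan(23/76) = 16.84°
∠(j23 + 600) = arctan(23/600) = 2.20°
∠G(j23) = 19.49° − (45.12° + 16.84° + 2.20°) = -44.67°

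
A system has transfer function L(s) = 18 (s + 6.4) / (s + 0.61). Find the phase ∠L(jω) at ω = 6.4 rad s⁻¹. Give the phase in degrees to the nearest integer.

∠(j6.4 + 6.4) = arctan(6.4/6.4) = 45.00°
∠(j6.4 + 0.61) = arctan(6.4/0.61) = 84.56°
∠L(j6.4) = 45.00° − 84.56° = -39.56°

-40 deg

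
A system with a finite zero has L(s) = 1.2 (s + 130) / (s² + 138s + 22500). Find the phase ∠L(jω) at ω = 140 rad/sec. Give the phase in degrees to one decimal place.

∠(j140 + 130) = arctan(140/130) = 47.12°
∠[(j140)² + 138(j140) + 22500] = ∠[2900 + j19320] = 81.46°
∠L(j140) = 47.12° − 81.46° = -34.34°

-34.3°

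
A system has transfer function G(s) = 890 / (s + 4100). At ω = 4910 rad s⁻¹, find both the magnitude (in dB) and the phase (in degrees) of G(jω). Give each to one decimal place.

|j4910 + 4100| = √(4910² + 4100²) = 6397
|G(j4910)| = 890 / 6397 = 0.13913
20 log₁₀(0.13913) = -17.13 dB
∠(j4910 + 4100) = arctan(4910/4100) = 50.14°
∠G(j4910) = −50.14° = -50.14°

|G| = -17.1 dB, ∠G = -50.1°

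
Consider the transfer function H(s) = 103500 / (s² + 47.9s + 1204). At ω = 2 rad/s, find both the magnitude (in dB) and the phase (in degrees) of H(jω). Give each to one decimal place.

|(j2)² + 47.9(j2) + 1204| = |1200 + j95.8| = 1204
|H(j2)| = 103500 / 1204 = 85.976
20 log₁₀(85.976) = 38.69 dB
∠[(j2)² + 47.9(j2) + 1204] = ∠[1200 + j95.8] = 4.56°
∠H(j2) = −4.56° = -4.56°

|H| = 38.7 dB, ∠H = -4.6°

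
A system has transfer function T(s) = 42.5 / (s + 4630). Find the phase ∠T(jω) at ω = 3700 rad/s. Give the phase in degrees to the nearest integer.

-39°

∠(j3700 + 4630) = arctan(3700/4630) = 38.63°
∠T(j3700) = −38.63° = -38.63°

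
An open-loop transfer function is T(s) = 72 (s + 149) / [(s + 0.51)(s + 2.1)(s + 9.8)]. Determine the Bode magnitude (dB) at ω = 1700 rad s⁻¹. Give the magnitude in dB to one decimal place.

|j1700 + 149| = √(1700² + 149²) = 1707
|j1700 + 0.51| = √(1700² + 0.51²) = 1700
|j1700 + 2.1| = √(1700² + 2.1²) = 1700
|j1700 + 9.8| = √(1700² + 9.8²) = 1700
|T(j1700)| = 72 × 1707 / (1700 × 1700 × 1700) = 2.5009e-05
20 log₁₀(2.5009e-05) = -92.04 dB

-92.0 dB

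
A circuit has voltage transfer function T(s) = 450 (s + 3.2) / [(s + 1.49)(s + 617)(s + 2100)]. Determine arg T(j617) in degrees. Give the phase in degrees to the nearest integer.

∠(j617 + 3.2) = arctan(617/3.2) = 89.70°
∠(j617 + 1.49) = arctan(617/1.49) = 89.86°
∠(j617 + 617) = arctan(617/617) = 45.00°
∠(j617 + 2100) = arctan(617/2100) = 16.37°
∠T(j617) = 89.70° − (89.86° + 45.00° + 16.37°) = -61.53°

-62°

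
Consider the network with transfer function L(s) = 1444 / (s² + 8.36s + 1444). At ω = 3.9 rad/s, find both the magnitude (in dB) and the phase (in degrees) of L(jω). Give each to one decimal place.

|L| = 0.1 dB, ∠L = -1.3 deg

|(j3.9)² + 8.36(j3.9) + 1444| = |1428.8 + j32.604| = 1429
|L(j3.9)| = 1444 / 1429 = 1.0104
20 log₁₀(1.0104) = 0.09 dB
∠[(j3.9)² + 8.36(j3.9) + 1444] = ∠[1428.8 + j32.604] = 1.31°
∠L(j3.9) = −1.31° = -1.31°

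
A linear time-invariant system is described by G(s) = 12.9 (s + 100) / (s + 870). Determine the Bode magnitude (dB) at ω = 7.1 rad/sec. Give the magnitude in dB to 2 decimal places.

|j7.1 + 100| = √(7.1² + 100²) = 100.3
|j7.1 + 870| = √(7.1² + 870²) = 870
|G(j7.1)| = 12.9 × 100.3 / 870 = 1.4864
20 log₁₀(1.4864) = 3.443 dB

3.44 dB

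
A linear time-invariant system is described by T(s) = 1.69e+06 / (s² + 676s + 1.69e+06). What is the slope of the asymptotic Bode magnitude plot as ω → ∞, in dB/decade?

With 0 zeros and 2 poles, the high-frequency asymptotic slope is 20 × (0 − 2) = -40 dB/decade.

-40 dB/decade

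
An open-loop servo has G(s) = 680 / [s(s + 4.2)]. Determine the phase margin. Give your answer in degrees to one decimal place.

9.2°

Gain crossover: |G(jω)| = 1 at ω ≈ 25.9 rad/s.
∠G(j25.9) = −90° − arctan(25.9/4.2) ≈ -170.79°
PM = 180° + (-170.79°) = 9.21°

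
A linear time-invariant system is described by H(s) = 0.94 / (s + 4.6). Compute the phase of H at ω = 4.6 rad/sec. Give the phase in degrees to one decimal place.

∠(j4.6 + 4.6) = arctan(4.6/4.6) = 45.00°
∠H(j4.6) = −45.00° = -45.00°

-45.0°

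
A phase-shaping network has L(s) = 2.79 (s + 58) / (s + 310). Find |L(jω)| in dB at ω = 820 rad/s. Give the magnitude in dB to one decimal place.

8.4 dB

|j820 + 58| = √(820² + 58²) = 822
|j820 + 310| = √(820² + 310²) = 876.6
|L(j820)| = 2.79 × 822 / 876.6 = 2.6163
20 log₁₀(2.6163) = 8.35 dB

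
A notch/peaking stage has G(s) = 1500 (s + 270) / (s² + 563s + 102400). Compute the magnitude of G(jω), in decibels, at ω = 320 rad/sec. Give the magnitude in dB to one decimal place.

|j320 + 270| = √(320² + 270²) = 418.7
|(j320)² + 563(j320) + 102400| = |0 + j1.8016e+05| = 1.802e+05
|G(j320)| = 1500 × 418.7 / 1.802e+05 = 3.486
20 log₁₀(3.486) = 10.85 dB

10.8 dB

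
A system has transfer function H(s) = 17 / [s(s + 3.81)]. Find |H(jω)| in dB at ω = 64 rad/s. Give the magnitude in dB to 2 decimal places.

|j64 + 3.81| = √(64² + 3.81²) = 64.11
|j64| = 64
|H(j64)| = 17 / (64.11 × 64) = 0.0041431
20 log₁₀(0.0041431) = -47.654 dB

-47.65 dB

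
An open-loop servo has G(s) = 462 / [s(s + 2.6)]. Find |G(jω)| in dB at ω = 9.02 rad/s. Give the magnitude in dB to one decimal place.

14.7 dB

|j9.02 + 2.6| = √(9.02² + 2.6²) = 9.387
|j9.02| = 9.02
|G(j9.02)| = 462 / (9.387 × 9.02) = 5.4563
20 log₁₀(5.4563) = 14.74 dB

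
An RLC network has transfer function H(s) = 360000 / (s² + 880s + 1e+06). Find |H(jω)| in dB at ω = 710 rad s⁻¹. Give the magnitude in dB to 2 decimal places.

-6.91 dB

|(j710)² + 880(j710) + 1e+06| = |4.959e+05 + j6.248e+05| = 7.977e+05
|H(j710)| = 360000 / 7.977e+05 = 0.45131
20 log₁₀(0.45131) = -6.911 dB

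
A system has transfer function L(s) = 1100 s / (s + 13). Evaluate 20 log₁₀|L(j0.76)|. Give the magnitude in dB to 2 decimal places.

|j0.76| = 0.76
|j0.76 + 13| = √(0.76² + 13²) = 13.02
|L(j0.76)| = 1100 × 0.76 / 13.02 = 64.198
20 log₁₀(64.198) = 36.150 dB

36.15 dB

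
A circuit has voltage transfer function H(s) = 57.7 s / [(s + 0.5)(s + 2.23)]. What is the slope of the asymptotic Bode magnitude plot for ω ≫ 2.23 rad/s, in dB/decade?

With 1 zero and 2 poles, the high-frequency asymptotic slope is 20 × (1 − 2) = -20 dB/decade.

-20 dB/decade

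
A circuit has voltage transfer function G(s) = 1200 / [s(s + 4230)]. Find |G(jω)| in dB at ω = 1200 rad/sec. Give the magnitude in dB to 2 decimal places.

|j1200 + 4230| = √(1200² + 4230²) = 4397
|j1200| = 1200
|G(j1200)| = 1200 / (4397 × 1200) = 0.00022743
20 log₁₀(0.00022743) = -72.863 dB

-72.86 dB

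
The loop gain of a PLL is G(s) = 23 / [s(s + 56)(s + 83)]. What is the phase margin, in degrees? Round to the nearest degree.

90°

Gain crossover: |G(jω)| = 1 at ω ≈ 0.00495 rad s⁻¹.
∠G(j0.00495) = −90° − arctan(0.00495/56) − arctan(0.00495/83) ≈ -90.01°
PM = 180° + (-90.01°) = 89.99°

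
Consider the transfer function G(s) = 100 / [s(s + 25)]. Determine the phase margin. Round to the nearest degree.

81°

Gain crossover: |G(jω)| = 1 at ω ≈ 3.95 rad s⁻¹.
∠G(j3.95) = −90° − arctan(3.95/25) ≈ -98.98°
PM = 180° + (-98.98°) = 81.02°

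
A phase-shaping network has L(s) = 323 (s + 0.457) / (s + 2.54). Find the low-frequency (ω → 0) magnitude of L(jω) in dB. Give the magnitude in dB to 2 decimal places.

35.29 dB

L(0) = 323 × 0.457 / 2.54 = 58.115
20 log₁₀(58.115) = 35.286 dB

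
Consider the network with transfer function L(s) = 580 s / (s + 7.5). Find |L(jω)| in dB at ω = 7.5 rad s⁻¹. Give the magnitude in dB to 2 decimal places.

|j7.5| = 7.5
|j7.5 + 7.5| = √(7.5² + 7.5²) = 10.61
|L(j7.5)| = 580 × 7.5 / 10.61 = 410.12
20 log₁₀(410.12) = 52.258 dB

52.26 dB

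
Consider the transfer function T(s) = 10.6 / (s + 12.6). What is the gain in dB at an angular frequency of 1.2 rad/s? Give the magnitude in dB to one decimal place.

-1.5 dB

|j1.2 + 12.6| = √(1.2² + 12.6²) = 12.66
|T(j1.2)| = 10.6 / 12.66 = 0.83748
20 log₁₀(0.83748) = -1.54 dB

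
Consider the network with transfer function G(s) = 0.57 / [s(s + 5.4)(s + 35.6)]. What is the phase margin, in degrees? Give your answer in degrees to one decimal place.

90.0 deg

Gain crossover: |G(jω)| = 1 at ω ≈ 0.00297 rad/sec.
∠G(j0.00297) = −90° − arctan(0.00297/5.4) − arctan(0.00297/35.6) ≈ -90.04°
PM = 180° + (-90.04°) = 89.96°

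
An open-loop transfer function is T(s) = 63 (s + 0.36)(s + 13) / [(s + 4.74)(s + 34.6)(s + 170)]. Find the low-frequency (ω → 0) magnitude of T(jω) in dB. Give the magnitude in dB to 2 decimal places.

-39.51 dB

T(0) = 63 × 0.36 × 13 / (4.74 × 34.6 × 170) = 0.010575
20 log₁₀(0.010575) = -39.514 dB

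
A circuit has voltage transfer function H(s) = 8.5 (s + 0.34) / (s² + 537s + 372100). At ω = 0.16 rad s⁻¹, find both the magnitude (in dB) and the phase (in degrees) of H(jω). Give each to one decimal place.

|j0.16 + 0.34| = √(0.16² + 0.34²) = 0.3758
|(j0.16)² + 537(j0.16) + 372100| = |3.721e+05 + j85.92| = 3.721e+05
|H(j0.16)| = 8.5 × 0.3758 / 3.721e+05 = 8.5837e-06
20 log₁₀(8.5837e-06) = -101.33 dB
∠(j0.16 + 0.34) = arctan(0.16/0.34) = 25.20°
∠[(j0.16)² + 537(j0.16) + 372100] = ∠[3.721e+05 + j85.92] = 0.01°
∠H(j0.16) = 25.20° − 0.01° = 25.19°

|H| = -101.3 dB, ∠H = 25.2°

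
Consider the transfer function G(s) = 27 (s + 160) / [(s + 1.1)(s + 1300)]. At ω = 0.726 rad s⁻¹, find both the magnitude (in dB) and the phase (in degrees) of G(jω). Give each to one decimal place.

|G| = 8.0 dB, ∠G = -33.2°

|j0.726 + 160| = √(0.726² + 160²) = 160
|j0.726 + 1.1| = √(0.726² + 1.1²) = 1.318
|j0.726 + 1300| = √(0.726² + 1300²) = 1300
|G(j0.726)| = 27 × 160 / (1.318 × 1300) = 2.5214
20 log₁₀(2.5214) = 8.03 dB
∠(j0.726 + 160) = arctan(0.726/160) = 0.26°
∠(j0.726 + 1.1) = arctan(0.726/1.1) = 33.42°
∠(j0.726 + 1300) = arctan(0.726/1300) = 0.03°
∠G(j0.726) = 0.26° − (33.42° + 0.03°) = -33.20°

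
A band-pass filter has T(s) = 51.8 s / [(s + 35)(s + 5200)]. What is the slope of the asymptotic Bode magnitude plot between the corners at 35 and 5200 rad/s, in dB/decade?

In this band the factors already past their corner are: 1 differentiator zero, pole at 35; net slope = 0 dB/decade.

0 dB/decade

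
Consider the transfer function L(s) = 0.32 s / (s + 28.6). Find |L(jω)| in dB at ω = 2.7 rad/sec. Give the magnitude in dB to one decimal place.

-30.4 dB

|j2.7| = 2.7
|j2.7 + 28.6| = √(2.7² + 28.6²) = 28.73
|L(j2.7)| = 0.32 × 2.7 / 28.73 = 0.030076
20 log₁₀(0.030076) = -30.44 dB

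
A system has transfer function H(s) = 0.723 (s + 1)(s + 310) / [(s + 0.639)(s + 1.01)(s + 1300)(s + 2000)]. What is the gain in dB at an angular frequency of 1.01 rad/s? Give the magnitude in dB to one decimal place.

-82.9 dB

|j1.01 + 1| = √(1.01² + 1²) = 1.421
|j1.01 + 310| = √(1.01² + 310²) = 310
|j1.01 + 0.639| = √(1.01² + 0.639²) = 1.195
|j1.01 + 1.01| = √(1.01² + 1.01²) = 1.428
|j1.01 + 1300| = √(1.01² + 1300²) = 1300
|j1.01 + 2000| = √(1.01² + 2000²) = 2000
|H(j1.01)| = 0.723 × 1.421 × 310 / (1.195 × 1.428 × 1300 × 2000) = 7.1771e-05
20 log₁₀(7.1771e-05) = -82.88 dB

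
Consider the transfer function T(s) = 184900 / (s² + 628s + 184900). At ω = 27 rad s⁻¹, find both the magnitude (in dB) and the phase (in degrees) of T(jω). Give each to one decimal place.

|(j27)² + 628(j27) + 184900| = |1.8417e+05 + j16956| = 1.849e+05
|T(j27)| = 184900 / 1.849e+05 = 0.99973
20 log₁₀(0.99973) = -0.00 dB
∠[(j27)² + 628(j27) + 184900] = ∠[1.8417e+05 + j16956] = 5.26°
∠T(j27) = −5.26° = -5.26°

|T| = -0.0 dB, ∠T = -5.3°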